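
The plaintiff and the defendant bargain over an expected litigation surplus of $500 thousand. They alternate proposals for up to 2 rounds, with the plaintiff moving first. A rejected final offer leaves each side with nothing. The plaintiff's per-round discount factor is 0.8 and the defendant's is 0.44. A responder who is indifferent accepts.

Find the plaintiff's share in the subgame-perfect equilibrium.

Solve by backward induction from round 2.
Round 2 (the defendant proposes): the plaintiff will accept anything ≥ 0, so the defendant offers 0 and keeps 500.
Round 1 (the plaintiff proposes): the defendant can get 500 next round, worth 0.44 × 500 = 220 now; the plaintiff offers that and keeps 280.

280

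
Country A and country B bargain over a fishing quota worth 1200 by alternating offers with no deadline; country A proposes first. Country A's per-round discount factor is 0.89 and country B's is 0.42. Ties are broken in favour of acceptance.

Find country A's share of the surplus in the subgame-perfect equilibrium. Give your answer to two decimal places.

Let x be country A's share when country A proposes and y be country B's share when country B proposes.
Country B accepts iff offered ≥ 0.42·y, so x = 1200 − 0.42y. Symmetrically y = 1200 − 0.89x.
Substituting: x = 1200 − 0.42(1200 − 0.89x), giving x(1 − 0.89·0.42) = 1200(1 − 0.42).
So x = 1200 × 0.58 / 0.6262 ≈ 1111.4660, and country B receives 1200 − x ≈ 88.5340.

1111.47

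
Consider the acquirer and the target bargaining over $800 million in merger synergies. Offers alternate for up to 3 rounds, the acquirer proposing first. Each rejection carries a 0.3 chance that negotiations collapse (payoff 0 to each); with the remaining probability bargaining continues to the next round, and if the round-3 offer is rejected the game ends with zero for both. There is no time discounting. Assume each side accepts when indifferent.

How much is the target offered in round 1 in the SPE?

By backward induction:
Round 3 (the acquirer proposes): the target will accept anything ≥ 0, so the acquirer offers 0 and keeps 800.
Round 2 (the target proposes): rejecting gives the acquirer an expected 0.7 × 800 = 560. The target offers 560 and keeps 800 − 560 = 240.
Round 1 (the acquirer proposes): rejecting gives the target an expected 0.7 × 240 = 168. The acquirer offers 168 and keeps 800 − 168 = 632.

168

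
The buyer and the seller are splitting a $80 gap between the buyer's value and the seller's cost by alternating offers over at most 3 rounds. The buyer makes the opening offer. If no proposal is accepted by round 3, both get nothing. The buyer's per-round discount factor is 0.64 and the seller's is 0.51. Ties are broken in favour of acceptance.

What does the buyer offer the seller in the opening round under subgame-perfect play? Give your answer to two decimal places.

Round 3 (the buyer proposes): the seller will accept anything ≥ 0, so the buyer offers 0 and keeps 80.
Round 2 (the seller proposes): the buyer can get 80 next round, worth 0.64 × 80 = 51.2 now, so the seller offers 51.2, keeping 28.8.
Round 1 (the buyer proposes): the seller can get 28.8 next round, worth 0.51 × 28.8 = 14.688 now, so the buyer offers 14.688, keeping 65.312.

14.69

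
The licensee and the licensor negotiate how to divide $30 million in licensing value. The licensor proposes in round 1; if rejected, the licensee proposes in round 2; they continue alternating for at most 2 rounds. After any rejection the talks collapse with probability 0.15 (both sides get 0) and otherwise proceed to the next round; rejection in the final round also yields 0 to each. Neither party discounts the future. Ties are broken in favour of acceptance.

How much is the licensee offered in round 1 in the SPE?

25.5

Round 2 (the licensee proposes): rejection yields 0 for the licensor; the licensee offers 0 and keeps 30.
Round 1 (the licensor proposes): rejecting gives the licensee an expected 0.85 × 30 = 25.5; the licensor offers that and keeps 4.5.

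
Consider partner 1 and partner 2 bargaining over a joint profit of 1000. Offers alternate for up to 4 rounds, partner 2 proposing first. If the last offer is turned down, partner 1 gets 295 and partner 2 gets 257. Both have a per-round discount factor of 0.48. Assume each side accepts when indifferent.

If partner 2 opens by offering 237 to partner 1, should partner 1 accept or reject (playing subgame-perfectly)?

Reject

Round 4 (partner 1 proposes): partner 2 gets 257 if talks fail, so partner 1 offers 257 and keeps 743.
Round 3 (partner 2 proposes): partner 1 can get 743 next round, worth 0.48 × 743 = 356.64 now, so partner 2 offers 356.64, keeping 643.36.
Round 2 (partner 1 proposes): partner 2 can get 643.36 next round, worth 0.48 × 643.36 = 308.8128 now. Partner 1 offers 308.8128 and keeps 1000 − 308.8128 = 691.1872.
So by rejecting in round 1, partner 1 gets 691.1872 next round, worth 0.48 × 691.1872 = 331.769856 now.
Offer 237 < 331.769856, so partner 1 rejects.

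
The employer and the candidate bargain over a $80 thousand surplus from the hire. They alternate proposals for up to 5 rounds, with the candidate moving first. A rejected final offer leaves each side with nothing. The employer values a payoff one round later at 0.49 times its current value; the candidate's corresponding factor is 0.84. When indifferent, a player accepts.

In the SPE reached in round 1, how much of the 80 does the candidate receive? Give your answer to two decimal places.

Round 5 (the candidate proposes): rejection yields 0 for the employer; the candidate offers 0 and keeps 80.
Round 4 (the employer proposes): the candidate can get 80 next round, worth 0.84 × 80 = 67.2 now. The employer offers 67.2 and keeps 80 − 67.2 = 12.8.
Round 3 (the candidate proposes): the employer can get 12.8 next round, worth 0.49 × 12.8 = 6.272 now, so the candidate offers 6.272, keeping 73.728.
Round 2 (the employer proposes): the candidate can get 73.728 next round, worth 0.84 × 73.728 = 61.93152 now; the employer offers that and keeps 18.06848.
Round 1 (the candidate proposes): the employer can get 18.06848 next round, worth 0.49 × 18.06848 = 8.8535552 now; the candidate offers that and keeps 71.1464448.

71.15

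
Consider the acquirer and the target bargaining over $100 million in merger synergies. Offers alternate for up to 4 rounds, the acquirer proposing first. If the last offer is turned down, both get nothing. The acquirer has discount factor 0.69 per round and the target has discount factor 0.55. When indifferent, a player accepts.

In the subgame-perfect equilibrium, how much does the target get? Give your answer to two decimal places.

Round 4 (the target proposes): the acquirer will accept anything ≥ 0, so the target offers 0 and keeps 100.
Round 3 (the acquirer proposes): the target can get 100 next round, worth 0.55 × 100 = 55 now. The acquirer offers 55 and keeps 100 − 55 = 45.
Round 2 (the target proposes): the acquirer can get 45 next round, worth 0.69 × 45 = 31.05 now. The target offers 31.05 and keeps 100 − 31.05 = 68.95.
Round 1 (the acquirer proposes): the target can get 68.95 next round, worth 0.55 × 68.95 = 37.9225 now. The acquirer offers 37.9225 and keeps 100 − 37.9225 = 62.0775.

37.92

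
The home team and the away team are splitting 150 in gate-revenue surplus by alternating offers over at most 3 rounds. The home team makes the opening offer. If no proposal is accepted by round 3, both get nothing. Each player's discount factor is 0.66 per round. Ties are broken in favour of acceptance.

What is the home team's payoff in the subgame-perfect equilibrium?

Work backward from the last round.
Round 3 (the home team proposes): rejection yields 0 for the away team; the home team offers 0 and keeps 150.
Round 2 (the away team proposes): the home team can get 150 next round, worth 0.66 × 150 = 99 now, so the away team offers 99, keeping 51.
Round 1 (the home team proposes): the away team can get 51 next round, worth 0.66 × 51 = 33.66 now. The home team offers 33.66 and keeps 150 − 33.66 = 116.34.

116.34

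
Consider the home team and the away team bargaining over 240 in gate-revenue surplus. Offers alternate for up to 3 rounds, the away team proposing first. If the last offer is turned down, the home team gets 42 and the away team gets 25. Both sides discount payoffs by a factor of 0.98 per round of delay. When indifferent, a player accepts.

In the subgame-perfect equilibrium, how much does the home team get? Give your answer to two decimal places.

45.04

By backward induction:
Round 3 (the away team proposes): the home team gets 42 if talks fail, so the away team offers 42 and keeps 198.
Round 2 (the home team proposes): the away team can get 198 next round, worth 0.98 × 198 = 194.04 now; the home team offers that and keeps 45.96.
Round 1 (the away team proposes): the home team can get 45.96 next round, worth 0.98 × 45.96 = 45.0408 now. The away team offers 45.0408 and keeps 240 − 45.0408 = 194.9592.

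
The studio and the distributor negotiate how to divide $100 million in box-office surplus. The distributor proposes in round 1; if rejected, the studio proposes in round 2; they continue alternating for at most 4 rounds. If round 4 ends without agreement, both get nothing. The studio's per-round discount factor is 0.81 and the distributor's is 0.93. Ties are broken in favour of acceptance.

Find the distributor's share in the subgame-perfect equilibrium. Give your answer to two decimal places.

Solve by backward induction from round 4.
Round 4 (the studio proposes): the distributor will accept anything ≥ 0, so the studio offers 0 and keeps 100.
Round 3 (the distributor proposes): the studio can get 100 next round, worth 0.81 × 100 = 81 now, so the distributor offers 81, keeping 19.
Round 2 (the studio proposes): the distributor can get 19 next round, worth 0.93 × 19 = 17.67 now. The studio offers 17.67 and keeps 100 − 17.67 = 82.33.
Round 1 (the distributor proposes): the studio can get 82.33 next round, worth 0.81 × 82.33 = 66.6873 now; the distributor offers that and keeps 33.3127.

33.31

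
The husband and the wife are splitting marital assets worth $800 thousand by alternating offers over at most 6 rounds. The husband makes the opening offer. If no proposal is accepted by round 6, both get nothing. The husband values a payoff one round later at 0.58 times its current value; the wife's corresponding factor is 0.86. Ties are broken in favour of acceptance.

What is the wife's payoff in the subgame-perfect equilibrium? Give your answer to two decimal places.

604.27

Round 6 (the wife proposes): rejection yields 0 for the husband; the wife offers 0 and keeps 800.
Round 5 (the husband proposes): the wife can get 800 next round, worth 0.86 × 800 = 688 now, so the husband offers 688, keeping 112.
Round 4 (the wife proposes): the husband can get 112 next round, worth 0.58 × 112 = 64.96 now. The wife offers 64.96 and keeps 800 − 64.96 = 735.04.
Round 3 (the husband proposes): the wife can get 735.04 next round, worth 0.86 × 735.04 = 632.1344 now; the husband offers that and keeps 167.8656.
Round 2 (the wife proposes): the husband can get 167.8656 next round, worth 0.58 × 167.8656 = 97.362048 now, so the wife offers 97.362048, keeping 702.637952.
Round 1 (the husband proposes): the wife can get 702.637952 next round, worth 0.86 × 702.637952 = 604.26863872 now; the husband offers that and keeps 195.73136128.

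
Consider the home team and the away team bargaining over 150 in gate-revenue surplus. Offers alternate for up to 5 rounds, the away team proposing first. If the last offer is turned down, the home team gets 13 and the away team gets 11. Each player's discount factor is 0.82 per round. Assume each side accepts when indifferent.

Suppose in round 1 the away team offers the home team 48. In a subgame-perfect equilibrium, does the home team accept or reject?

Round 5 (the away team proposes): the home team gets 13 if talks fail, so the away team offers 13 and keeps 137.
Round 4 (the home team proposes): the away team can get 137 next round, worth 0.82 × 137 = 112.34 now, so the home team offers 112.34, keeping 37.66.
Round 3 (the away team proposes): the home team can get 37.66 next round, worth 0.82 × 37.66 = 30.8812 now; the away team offers that and keeps 119.1188.
Round 2 (the home team proposes): the away team can get 119.1188 next round, worth 0.82 × 119.1188 = 97.677416 now; the home team offers that and keeps 52.322584.
So by rejecting in round 1, the home team gets 52.322584 next round, worth 0.82 × 52.322584 = 42.90451888 now.
Offer 48 ≥ 42.90451888, so the home team accepts.

Accept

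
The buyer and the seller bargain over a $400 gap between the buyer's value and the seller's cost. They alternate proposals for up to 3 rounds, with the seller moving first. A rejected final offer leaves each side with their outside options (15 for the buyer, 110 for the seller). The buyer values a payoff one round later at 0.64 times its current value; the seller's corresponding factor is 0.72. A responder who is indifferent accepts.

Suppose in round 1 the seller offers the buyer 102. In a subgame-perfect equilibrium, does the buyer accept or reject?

Accept

Round 3 (the seller proposes): the buyer gets 15 if talks fail, so the seller offers 15 and keeps 385.
Round 2 (the buyer proposes): the seller can get 385 next round, worth 0.72 × 385 = 277.2 now. The buyer offers 277.2 and keeps 400 − 277.2 = 122.8.
So by rejecting in round 1, the buyer gets 122.8 next round, worth 0.64 × 122.8 = 78.592 now.
Offer 102 ≥ 78.592, so the buyer accepts.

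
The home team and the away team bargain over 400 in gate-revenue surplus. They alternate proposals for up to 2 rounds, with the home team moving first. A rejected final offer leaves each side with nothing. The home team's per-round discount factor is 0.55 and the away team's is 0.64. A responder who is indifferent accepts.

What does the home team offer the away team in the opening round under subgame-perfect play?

Round 2 (the away team proposes): rejection yields 0 for the home team; the away team offers 0 and keeps 400.
Round 1 (the home team proposes): the away team can get 400 next round, worth 0.64 × 400 = 256 now, so the home team offers 256, keeping 144.

256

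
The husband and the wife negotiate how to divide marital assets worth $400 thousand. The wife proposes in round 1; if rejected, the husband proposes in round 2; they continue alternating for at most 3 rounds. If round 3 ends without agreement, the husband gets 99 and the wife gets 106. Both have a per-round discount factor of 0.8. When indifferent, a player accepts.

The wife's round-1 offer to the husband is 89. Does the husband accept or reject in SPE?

Round 3 (the wife proposes): the husband gets 99 if talks fail, so the wife offers 99 and keeps 301.
Round 2 (the husband proposes): the wife can get 301 next round, worth 0.8 × 301 = 240.8 now. The husband offers 240.8 and keeps 400 − 240.8 = 159.2.
So by rejecting in round 1, the husband gets 159.2 next round, worth 0.8 × 159.2 = 127.36 now.
Offer 89 < 127.36, so the husband rejects.

Reject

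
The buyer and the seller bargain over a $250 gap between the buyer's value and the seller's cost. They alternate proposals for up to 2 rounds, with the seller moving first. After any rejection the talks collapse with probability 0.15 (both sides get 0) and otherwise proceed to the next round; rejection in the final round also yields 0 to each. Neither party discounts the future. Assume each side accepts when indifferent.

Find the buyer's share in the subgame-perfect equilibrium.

212.5

Round 2 (the buyer proposes): the seller will accept anything ≥ 0, so the buyer offers 0 and keeps 250.
Round 1 (the seller proposes): rejecting gives the buyer an expected 0.85 × 250 = 212.5, so the seller offers 212.5, keeping 37.5.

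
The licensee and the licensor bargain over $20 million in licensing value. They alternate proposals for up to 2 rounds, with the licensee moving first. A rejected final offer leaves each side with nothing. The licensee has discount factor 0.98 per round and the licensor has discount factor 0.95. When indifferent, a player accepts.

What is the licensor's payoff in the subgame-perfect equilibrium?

Round 2 (the licensor proposes): the licensee will accept anything ≥ 0, so the licensor offers 0 and keeps 20.
Round 1 (the licensee proposes): the licensor can get 20 next round, worth 0.95 × 20 = 19 now, so the licensee offers 19, keeping 1.

19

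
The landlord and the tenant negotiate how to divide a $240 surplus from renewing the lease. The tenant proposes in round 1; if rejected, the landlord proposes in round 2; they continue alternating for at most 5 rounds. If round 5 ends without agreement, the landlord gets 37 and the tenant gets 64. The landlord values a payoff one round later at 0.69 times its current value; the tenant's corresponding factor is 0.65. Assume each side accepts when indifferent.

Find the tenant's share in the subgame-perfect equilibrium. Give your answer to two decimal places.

148.60

Round 5 (the tenant proposes): the landlord gets 37 if talks fail, so the tenant offers 37 and keeps 203.
Round 4 (the landlord proposes): the tenant can get 203 next round, worth 0.65 × 203 = 131.95 now. The landlord offers 131.95 and keeps 240 − 131.95 = 108.05.
Round 3 (the tenant proposes): the landlord can get 108.05 next round, worth 0.69 × 108.05 = 74.5545 now. The tenant offers 74.5545 and keeps 240 − 74.5545 = 165.4455.
Round 2 (the landlord proposes): the tenant can get 165.4455 next round, worth 0.65 × 165.4455 = 107.539575 now. The landlord offers 107.539575 and keeps 240 − 107.539575 = 132.460425.
Round 1 (the tenant proposes): the landlord can get 132.460425 next round, worth 0.69 × 132.460425 = 91.39769325 now, so the tenant offers 91.39769325, keeping 148.60230675.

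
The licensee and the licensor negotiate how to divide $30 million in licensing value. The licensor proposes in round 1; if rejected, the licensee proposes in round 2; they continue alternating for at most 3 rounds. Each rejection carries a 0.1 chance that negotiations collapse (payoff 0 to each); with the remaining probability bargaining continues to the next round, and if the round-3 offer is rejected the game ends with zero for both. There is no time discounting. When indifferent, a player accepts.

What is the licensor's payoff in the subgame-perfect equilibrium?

27.3

Round 3 (the licensor proposes): the licensee will accept anything ≥ 0, so the licensor offers 0 and keeps 30.
Round 2 (the licensee proposes): rejecting gives the licensor an expected 0.9 × 30 = 27. The licensee offers 27 and keeps 30 − 27 = 3.
Round 1 (the licensor proposes): rejecting gives the licensee an expected 0.9 × 3 = 2.7; the licensor offers that and keeps 27.3.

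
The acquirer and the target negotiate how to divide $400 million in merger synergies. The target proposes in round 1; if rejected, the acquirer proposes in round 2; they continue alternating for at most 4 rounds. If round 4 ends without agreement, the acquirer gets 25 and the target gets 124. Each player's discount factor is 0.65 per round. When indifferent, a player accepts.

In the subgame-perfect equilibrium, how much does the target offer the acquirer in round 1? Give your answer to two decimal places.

166.80

Round 4 (the acquirer proposes): the target gets 124 if talks fail, so the acquirer offers 124 and keeps 276.
Round 3 (the target proposes): the acquirer can get 276 next round, worth 0.65 × 276 = 179.4 now; the target offers that and keeps 220.6.
Round 2 (the acquirer proposes): the target can get 220.6 next round, worth 0.65 × 220.6 = 143.39 now. The acquirer offers 143.39 and keeps 400 − 143.39 = 256.61.
Round 1 (the target proposes): the acquirer can get 256.61 next round, worth 0.65 × 256.61 = 166.7965 now, so the target offers 166.7965, keeping 233.2035.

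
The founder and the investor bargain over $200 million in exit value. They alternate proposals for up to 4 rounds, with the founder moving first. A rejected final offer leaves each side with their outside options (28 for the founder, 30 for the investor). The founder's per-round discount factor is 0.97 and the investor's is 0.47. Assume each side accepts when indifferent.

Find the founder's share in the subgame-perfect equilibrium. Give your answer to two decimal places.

160.33

By backward induction:
Round 4 (the investor proposes): the founder gets 28 if talks fail, so the investor offers 28 and keeps 172.
Round 3 (the founder proposes): the investor can get 172 next round, worth 0.47 × 172 = 80.84 now, so the founder offers 80.84, keeping 119.16.
Round 2 (the investor proposes): the founder can get 119.16 next round, worth 0.97 × 119.16 = 115.5852 now, so the investor offers 115.5852, keeping 84.4148.
Round 1 (the founder proposes): the investor can get 84.4148 next round, worth 0.47 × 84.4148 = 39.674956 now. The founder offers 39.674956 and keeps 200 − 39.674956 = 160.325044.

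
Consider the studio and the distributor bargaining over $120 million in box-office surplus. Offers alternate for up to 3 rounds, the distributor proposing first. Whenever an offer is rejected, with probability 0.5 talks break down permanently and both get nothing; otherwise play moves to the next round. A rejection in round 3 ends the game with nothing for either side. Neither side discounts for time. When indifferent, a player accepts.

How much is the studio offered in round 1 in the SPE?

30

Round 3 (the distributor proposes): the studio will accept anything ≥ 0, so the distributor offers 0 and keeps 120.
Round 2 (the studio proposes): rejecting gives the distributor an expected 0.5 × 120 = 60, so the studio offers 60, keeping 60.
Round 1 (the distributor proposes): rejecting gives the studio an expected 0.5 × 60 = 30, so the distributor offers 30, keeping 90.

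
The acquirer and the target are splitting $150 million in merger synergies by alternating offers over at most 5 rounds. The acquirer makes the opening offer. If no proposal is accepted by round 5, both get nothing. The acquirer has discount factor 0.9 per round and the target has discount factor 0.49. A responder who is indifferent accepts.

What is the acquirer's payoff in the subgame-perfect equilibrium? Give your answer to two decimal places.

139.41

Round 5 (the acquirer proposes): rejection yields 0 for the target; the acquirer offers 0 and keeps 150.
Round 4 (the target proposes): the acquirer can get 150 next round, worth 0.9 × 150 = 135 now, so the target offers 135, keeping 15.
Round 3 (the acquirer proposes): the target can get 15 next round, worth 0.49 × 15 = 7.35 now, so the acquirer offers 7.35, keeping 142.65.
Round 2 (the target proposes): the acquirer can get 142.65 next round, worth 0.9 × 142.65 = 128.385 now; the target offers that and keeps 21.615.
Round 1 (the acquirer proposes): the target can get 21.615 next round, worth 0.49 × 21.615 = 10.59135 now; the acquirer offers that and keeps 139.40865.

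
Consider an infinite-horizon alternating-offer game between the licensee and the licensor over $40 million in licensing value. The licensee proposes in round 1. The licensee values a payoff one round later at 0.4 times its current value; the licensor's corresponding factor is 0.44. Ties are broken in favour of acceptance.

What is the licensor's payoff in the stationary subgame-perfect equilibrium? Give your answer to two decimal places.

12.82

In a stationary SPE each proposer offers the other exactly their discounted continuation value.
If the licensee keeps x when proposing and the licensor keeps y when proposing, then x = 40 − 0.44y and y = 40 − 0.4x.
Solving: x = 40(1 − 0.44) / (1 − 0.4·0.44) = 22.4 / 0.824 ≈ 27.1845.
The licensor gets 40 − 27.1845 ≈ 12.8155.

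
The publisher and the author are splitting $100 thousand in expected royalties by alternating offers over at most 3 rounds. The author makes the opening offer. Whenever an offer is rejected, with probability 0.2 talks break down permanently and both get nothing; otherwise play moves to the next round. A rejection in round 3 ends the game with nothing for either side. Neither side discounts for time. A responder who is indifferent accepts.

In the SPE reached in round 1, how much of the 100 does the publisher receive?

16

Round 3 (the author proposes): the publisher will accept anything ≥ 0, so the author offers 0 and keeps 100.
Round 2 (the publisher proposes): rejecting gives the author an expected 0.8 × 100 = 80, so the publisher offers 80, keeping 20.
Round 1 (the author proposes): rejecting gives the publisher an expected 0.8 × 20 = 16; the author offers that and keeps 84.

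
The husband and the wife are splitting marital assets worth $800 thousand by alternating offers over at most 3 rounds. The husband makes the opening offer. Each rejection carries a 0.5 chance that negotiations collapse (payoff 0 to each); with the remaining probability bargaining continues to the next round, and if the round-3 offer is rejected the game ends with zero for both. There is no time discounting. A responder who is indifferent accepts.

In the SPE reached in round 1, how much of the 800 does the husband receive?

By backward induction:
Round 3 (the husband proposes): rejection yields 0 for the wife; the husband offers 0 and keeps 800.
Round 2 (the wife proposes): rejecting gives the husband an expected 0.5 × 800 = 400. The wife offers 400 and keeps 800 − 400 = 400.
Round 1 (the husband proposes): rejecting gives the wife an expected 0.5 × 400 = 200, so the husband offers 200, keeping 600.

600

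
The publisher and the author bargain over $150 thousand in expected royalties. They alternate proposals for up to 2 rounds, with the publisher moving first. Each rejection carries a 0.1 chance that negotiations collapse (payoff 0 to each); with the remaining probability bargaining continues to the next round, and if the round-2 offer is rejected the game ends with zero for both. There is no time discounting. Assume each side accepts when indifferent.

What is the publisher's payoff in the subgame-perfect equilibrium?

Round 2 (the author proposes): rejection yields 0 for the publisher; the author offers 0 and keeps 150.
Round 1 (the publisher proposes): rejecting gives the author an expected 0.9 × 150 = 135; the publisher offers that and keeps 15.

15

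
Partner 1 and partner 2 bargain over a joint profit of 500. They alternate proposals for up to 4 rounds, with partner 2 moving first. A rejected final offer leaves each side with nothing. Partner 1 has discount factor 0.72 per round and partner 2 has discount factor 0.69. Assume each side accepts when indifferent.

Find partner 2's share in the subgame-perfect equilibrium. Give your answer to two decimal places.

Round 4 (partner 1 proposes): partner 2 will accept anything ≥ 0, so partner 1 offers 0 and keeps 500.
Round 3 (partner 2 proposes): partner 1 can get 500 next round, worth 0.72 × 500 = 360 now. Partner 2 offers 360 and keeps 500 − 360 = 140.
Round 2 (partner 1 proposes): partner 2 can get 140 next round, worth 0.69 × 140 = 96.6 now; partner 1 offers that and keeps 403.4.
Round 1 (partner 2 proposes): partner 1 can get 403.4 next round, worth 0.72 × 403.4 = 290.448 now, so partner 2 offers 290.448, keeping 209.552.

209.55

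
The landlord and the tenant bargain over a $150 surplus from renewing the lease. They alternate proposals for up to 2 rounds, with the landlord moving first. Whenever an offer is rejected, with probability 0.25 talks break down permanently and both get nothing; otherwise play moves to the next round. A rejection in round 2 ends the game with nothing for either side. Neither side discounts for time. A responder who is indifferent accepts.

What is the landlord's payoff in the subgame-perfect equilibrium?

37.5

By backward induction:
Round 2 (the tenant proposes): the landlord will accept anything ≥ 0, so the tenant offers 0 and keeps 150.
Round 1 (the landlord proposes): rejecting gives the tenant an expected 0.75 × 150 = 112.5; the landlord offers that and keeps 37.5.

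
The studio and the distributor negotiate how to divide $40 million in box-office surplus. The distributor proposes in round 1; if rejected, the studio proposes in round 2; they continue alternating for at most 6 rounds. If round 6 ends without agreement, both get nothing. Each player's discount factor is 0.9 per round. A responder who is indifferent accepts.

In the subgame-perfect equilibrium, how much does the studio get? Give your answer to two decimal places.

30.14

Round 6 (the studio proposes): the distributor will accept anything ≥ 0, so the studio offers 0 and keeps 40.
Round 5 (the distributor proposes): the studio can get 40 next round, worth 0.9 × 40 = 36 now. The distributor offers 36 and keeps 40 − 36 = 4.
Round 4 (the studio proposes): the distributor can get 4 next round, worth 0.9 × 4 = 3.6 now, so the studio offers 3.6, keeping 36.4.
Round 3 (the distributor proposes): the studio can get 36.4 next round, worth 0.9 × 36.4 = 32.76 now, so the distributor offers 32.76, keeping 7.24.
Round 2 (the studio proposes): the distributor can get 7.24 next round, worth 0.9 × 7.24 = 6.516 now. The studio offers 6.516 and keeps 40 − 6.516 = 33.484.
Round 1 (the distributor proposes): the studio can get 33.484 next round, worth 0.9 × 33.484 = 30.1356 now; the distributor offers that and keeps 9.8644.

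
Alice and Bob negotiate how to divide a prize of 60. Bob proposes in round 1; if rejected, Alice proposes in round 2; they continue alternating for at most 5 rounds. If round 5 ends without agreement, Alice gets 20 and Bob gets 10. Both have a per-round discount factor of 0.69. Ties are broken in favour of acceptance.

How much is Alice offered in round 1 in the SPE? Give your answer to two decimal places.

Round 5 (Bob proposes): Alice gets 20 if talks fail, so Bob offers 20 and keeps 40.
Round 4 (Alice proposes): Bob can get 40 next round, worth 0.69 × 40 = 27.6 now. Alice offers 27.6 and keeps 60 − 27.6 = 32.4.
Round 3 (Bob proposes): Alice can get 32.4 next round, worth 0.69 × 32.4 = 22.356 now, so Bob offers 22.356, keeping 37.644.
Round 2 (Alice proposes): Bob can get 37.644 next round, worth 0.69 × 37.644 = 25.97436 now. Alice offers 25.97436 and keeps 60 − 25.97436 = 34.02564.
Round 1 (Bob proposes): Alice can get 34.02564 next round, worth 0.69 × 34.02564 = 23.4776916 now, so Bob offers 23.4776916, keeping 36.5223084.

23.48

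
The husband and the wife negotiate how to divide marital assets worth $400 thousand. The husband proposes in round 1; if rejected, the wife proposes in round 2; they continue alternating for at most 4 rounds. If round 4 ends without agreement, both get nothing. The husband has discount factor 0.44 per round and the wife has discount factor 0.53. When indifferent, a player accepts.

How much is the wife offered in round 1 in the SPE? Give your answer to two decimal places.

Round 4 (the wife proposes): the husband will accept anything ≥ 0, so the wife offers 0 and keeps 400.
Round 3 (the husband proposes): the wife can get 400 next round, worth 0.53 × 400 = 212 now, so the husband offers 212, keeping 188.
Round 2 (the wife proposes): the husband can get 188 next round, worth 0.44 × 188 = 82.72 now. The wife offers 82.72 and keeps 400 − 82.72 = 317.28.
Round 1 (the husband proposes): the wife can get 317.28 next round, worth 0.53 × 317.28 = 168.1584 now. The husband offers 168.1584 and keeps 400 − 168.1584 = 231.8416.

168.16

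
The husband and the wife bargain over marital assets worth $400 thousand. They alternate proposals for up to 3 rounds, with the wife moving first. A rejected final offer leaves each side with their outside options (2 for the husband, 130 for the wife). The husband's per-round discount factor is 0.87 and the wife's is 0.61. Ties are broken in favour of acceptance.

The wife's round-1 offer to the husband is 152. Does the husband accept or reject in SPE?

Accept

Work out the husband's continuation value if the offer is rejected.
Round 3 (the wife proposes): the husband gets 2 if talks fail, so the wife offers 2 and keeps 398.
Round 2 (the husband proposes): the wife can get 398 next round, worth 0.61 × 398 = 242.78 now, so the husband offers 242.78, keeping 157.22.
So by rejecting in round 1, the husband gets 157.22 next round, worth 0.87 × 157.22 = 136.7814 now.
Offer 152 ≥ 136.7814, so the husband accepts.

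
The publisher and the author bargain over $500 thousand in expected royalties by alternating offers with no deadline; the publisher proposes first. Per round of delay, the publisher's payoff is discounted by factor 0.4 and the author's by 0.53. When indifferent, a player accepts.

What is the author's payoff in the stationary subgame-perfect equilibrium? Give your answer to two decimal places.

201.78

When the publisher proposes, the author accepts any offer worth at least 0.53 times what the author would get by proposing next round; and vice versa.
This gives x = 500 − 0.53y and y = 500 − 0.4x, where x and y are each side's share when it proposes.
Hence (1 − 0.53·0.4)x = 500(1 − 0.53), i.e. 0.788·x = 235.
x ≈ 298.2234; the author's share is 500 − x ≈ 201.7766.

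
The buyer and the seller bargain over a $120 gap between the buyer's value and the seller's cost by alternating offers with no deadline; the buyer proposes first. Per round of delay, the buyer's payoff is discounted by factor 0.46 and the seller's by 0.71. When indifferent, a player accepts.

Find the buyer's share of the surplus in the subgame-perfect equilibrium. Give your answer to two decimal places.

51.68

Let x be the buyer's share when the buyer proposes and y be the seller's share when the seller proposes.
The seller accepts iff offered ≥ 0.71·y, so x = 120 − 0.71y. Symmetrically y = 120 − 0.46x.
Substituting: x = 120 − 0.71(120 − 0.46x), giving x(1 − 0.46·0.71) = 120(1 − 0.71).
So x = 120 × 0.29 / 0.6734 ≈ 51.6781, and the seller receives 120 − x ≈ 68.3219.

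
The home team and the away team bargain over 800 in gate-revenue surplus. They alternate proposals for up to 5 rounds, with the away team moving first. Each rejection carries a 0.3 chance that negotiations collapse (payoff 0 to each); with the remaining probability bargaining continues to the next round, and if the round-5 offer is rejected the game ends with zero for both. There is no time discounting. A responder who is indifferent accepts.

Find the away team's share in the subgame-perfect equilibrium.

By backward induction:
Round 5 (the away team proposes): rejection yields 0 for the home team; the away team offers 0 and keeps 800.
Round 4 (the home team proposes): rejecting gives the away team an expected 0.7 × 800 = 560; the home team offers that and keeps 240.
Round 3 (the away team proposes): rejecting gives the home team an expected 0.7 × 240 = 168. The away team offers 168 and keeps 800 − 168 = 632.
Round 2 (the home team proposes): rejecting gives the away team an expected 0.7 × 632 = 442.4. The home team offers 442.4 and keeps 800 − 442.4 = 357.6.
Round 1 (the away team proposes): rejecting gives the home team an expected 0.7 × 357.6 = 250.32. The away team offers 250.32 and keeps 800 − 250.32 = 549.68.

549.68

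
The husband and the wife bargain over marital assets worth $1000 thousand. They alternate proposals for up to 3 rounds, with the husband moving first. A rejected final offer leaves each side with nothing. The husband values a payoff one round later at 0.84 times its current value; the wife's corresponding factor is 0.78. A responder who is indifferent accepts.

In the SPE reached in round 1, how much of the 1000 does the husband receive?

Round 3 (the husband proposes): rejection yields 0 for the wife; the husband offers 0 and keeps 1000.
Round 2 (the wife proposes): the husband can get 1000 next round, worth 0.84 × 1000 = 840 now; the wife offers that and keeps 160.
Round 1 (the husband proposes): the wife can get 160 next round, worth 0.78 × 160 = 124.8 now; the husband offers that and keeps 875.2.

875.2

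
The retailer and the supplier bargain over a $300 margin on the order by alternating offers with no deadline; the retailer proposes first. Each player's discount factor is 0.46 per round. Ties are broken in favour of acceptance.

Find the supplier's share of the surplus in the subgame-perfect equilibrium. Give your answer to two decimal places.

Let x be the retailer's share when the retailer proposes and y be the supplier's share when the supplier proposes.
The supplier accepts iff offered ≥ 0.46·y, so x = 300 − 0.46y. Symmetrically y = 300 − 0.46x.
Substituting: x = 300 − 0.46(300 − 0.46x), giving x(1 − 0.46·0.46) = 300(1 − 0.46).
So x = 300 × 0.54 / 0.7884 ≈ 205.4795, and the supplier receives 300 − x ≈ 94.5205.

94.52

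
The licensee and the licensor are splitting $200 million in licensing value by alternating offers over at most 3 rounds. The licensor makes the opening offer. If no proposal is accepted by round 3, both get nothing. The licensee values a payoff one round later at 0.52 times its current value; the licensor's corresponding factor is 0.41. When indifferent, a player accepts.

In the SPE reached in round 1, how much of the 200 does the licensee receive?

Round 3 (the licensor proposes): the licensee will accept anything ≥ 0, so the licensor offers 0 and keeps 200.
Round 2 (the licensee proposes): the licensor can get 200 next round, worth 0.41 × 200 = 82 now. The licensee offers 82 and keeps 200 − 82 = 118.
Round 1 (the licensor proposes): the licensee can get 118 next round, worth 0.52 × 118 = 61.36 now; the licensor offers that and keeps 138.64.

61.36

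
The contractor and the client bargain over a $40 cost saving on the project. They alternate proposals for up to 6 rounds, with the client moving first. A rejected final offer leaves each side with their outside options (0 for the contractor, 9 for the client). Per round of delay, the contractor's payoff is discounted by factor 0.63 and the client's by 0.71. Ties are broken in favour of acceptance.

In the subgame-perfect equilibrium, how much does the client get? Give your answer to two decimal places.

25.52

Work backward from the last round.
Round 6 (the contractor proposes): the client gets 9 if talks fail, so the contractor offers 9 and keeps 31.
Round 5 (the client proposes): the contractor can get 31 next round, worth 0.63 × 31 = 19.53 now, so the client offers 19.53, keeping 20.47.
Round 4 (the contractor proposes): the client can get 20.47 next round, worth 0.71 × 20.47 = 14.5337 now; the contractor offers that and keeps 25.4663.
Round 3 (the client proposes): the contractor can get 25.4663 next round, worth 0.63 × 25.4663 = 16.043769 now, so the client offers 16.043769, keeping 23.956231.
Round 2 (the contractor proposes): the client can get 23.956231 next round, worth 0.71 × 23.956231 = 17.00892401 now. The contractor offers 17.00892401 and keeps 40 − 17.00892401 = 22.99107599.
Round 1 (the client proposes): the contractor can get 22.99107599 next round, worth 0.63 × 22.99107599 = 14.4843778737 now; the client offers that and keeps 25.5156221263.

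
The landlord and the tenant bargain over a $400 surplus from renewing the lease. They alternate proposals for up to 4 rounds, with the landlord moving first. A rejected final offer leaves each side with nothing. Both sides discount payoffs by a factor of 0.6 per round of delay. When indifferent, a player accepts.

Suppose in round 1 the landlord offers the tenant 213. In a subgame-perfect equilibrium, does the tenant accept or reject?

Round 4 (the tenant proposes): rejection yields 0 for the landlord; the tenant offers 0 and keeps 400.
Round 3 (the landlord proposes): the tenant can get 400 next round, worth 0.6 × 400 = 240 now. The landlord offers 240 and keeps 400 − 240 = 160.
Round 2 (the tenant proposes): the landlord can get 160 next round, worth 0.6 × 160 = 96 now. The tenant offers 96 and keeps 400 − 96 = 304.
So by rejecting in round 1, the tenant gets 304 next round, worth 0.6 × 304 = 182.4 now.
Offer 213 ≥ 182.4, so the tenant accepts.

Accept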